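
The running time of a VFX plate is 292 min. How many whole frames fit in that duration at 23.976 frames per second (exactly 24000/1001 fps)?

292 min = 17520 s.
Frames = 17520 × 24000/1001 = 420480000/1001 ≈ 420059.9401.
Complete frames: 420059.

420059 frames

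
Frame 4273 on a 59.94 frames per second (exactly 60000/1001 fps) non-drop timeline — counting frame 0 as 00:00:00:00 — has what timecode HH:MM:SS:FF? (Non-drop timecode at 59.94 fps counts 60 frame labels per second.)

4273 ÷ 60 = 71 full seconds, remainder 13 frames.
71 s = 0 h 1 min 11 s.
Timecode: 00:01:11:13.

00:01:11:13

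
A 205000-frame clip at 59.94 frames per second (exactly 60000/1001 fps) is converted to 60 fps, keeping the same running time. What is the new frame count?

Target frames = source frames × (target rate / source rate) = 205000 × (60)/(60000/1001) = 205000 × 1001/1000 = 205205.

205205 frames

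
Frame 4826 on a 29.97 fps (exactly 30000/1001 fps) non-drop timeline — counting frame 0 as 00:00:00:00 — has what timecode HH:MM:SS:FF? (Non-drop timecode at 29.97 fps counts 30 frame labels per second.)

00:02:40:26

4826 ÷ 30 = 160 full seconds, remainder 26 frames.
160 s = 0 h 2 min 40 s.
Timecode: 00:02:40:26.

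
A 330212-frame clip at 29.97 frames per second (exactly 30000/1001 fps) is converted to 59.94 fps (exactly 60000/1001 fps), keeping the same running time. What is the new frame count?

660424 frames

Target frames = source frames × (target rate / source rate) = 330212 × (60000/1001)/(30000/1001) = 330212 × 2 = 660424.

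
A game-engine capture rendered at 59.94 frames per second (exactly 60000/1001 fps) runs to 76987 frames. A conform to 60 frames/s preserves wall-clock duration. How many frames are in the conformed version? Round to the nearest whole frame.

77064 frames

Frames at target rate = 76987 × (60) / (60000/1001) = 77063987/1000 ≈ 77063.987.
Nearest whole frame: 77064.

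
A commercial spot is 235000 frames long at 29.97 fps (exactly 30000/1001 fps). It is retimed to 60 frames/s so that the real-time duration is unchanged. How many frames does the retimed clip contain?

470470 frames

Target frames = source frames × (target rate / source rate) = 235000 × (60)/(30000/1001) = 235000 × 1001/500 = 470470.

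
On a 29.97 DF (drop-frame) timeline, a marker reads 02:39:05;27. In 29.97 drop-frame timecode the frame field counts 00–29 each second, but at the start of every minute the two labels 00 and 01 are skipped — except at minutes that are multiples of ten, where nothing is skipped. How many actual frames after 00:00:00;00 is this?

As if non-drop at 30 labels/s: (2 × 3600 + 39 × 60 + 5) × 30 + 27 = 286377.
Minute boundaries passed: 159; those not divisible by 10: 159 − 15 = 144; dropped labels = 2 × 144 = 288.
Actual frame index = 286377 − 288 = 286089.

286089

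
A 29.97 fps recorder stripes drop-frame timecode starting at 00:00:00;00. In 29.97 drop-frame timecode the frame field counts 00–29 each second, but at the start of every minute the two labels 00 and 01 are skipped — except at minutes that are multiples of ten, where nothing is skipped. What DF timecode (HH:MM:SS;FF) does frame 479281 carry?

04:26:32;01

Each 10-minute DF block holds 10 × 60 × 30 − 9 × 2 = 17982 frames. 479281 ÷ 17982 → 26 full blocks, remainder 11749.
Within the partial block the first minute is 1800 frames and each further minute 1798, so 6 further minute boundaries passed. Total skipped labels = 18 × 26 + 2 × 6 = 480.
Non-drop label index = 479281 + 480 = 479761; at 30 labels/s that is 04:26:32:01, i.e. DF 04:26:32;01.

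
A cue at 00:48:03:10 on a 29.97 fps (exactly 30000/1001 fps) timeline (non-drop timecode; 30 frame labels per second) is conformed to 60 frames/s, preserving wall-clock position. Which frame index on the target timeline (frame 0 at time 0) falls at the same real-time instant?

Source frame index: (0×3600 + 48×60 + 3) × 30 + 10 = 86500.
Real time: 86500 / (30000/1001) = 173173/60 s.
Target frame: (173173/60) × (60) = 173173.

frame 173173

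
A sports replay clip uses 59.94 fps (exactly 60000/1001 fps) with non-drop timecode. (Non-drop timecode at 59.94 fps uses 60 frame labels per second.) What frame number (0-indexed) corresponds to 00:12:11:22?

Total seconds to the label: (0 × 3600 + 12 × 60 + 11) = 731.
Frame index = 731 × 60 + 22 = 43882.

43882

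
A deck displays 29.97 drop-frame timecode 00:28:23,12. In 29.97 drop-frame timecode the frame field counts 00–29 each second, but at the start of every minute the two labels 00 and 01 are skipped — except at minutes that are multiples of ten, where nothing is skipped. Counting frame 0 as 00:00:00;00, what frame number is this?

Complete 10-minute blocks: 2, each 17982 frames → 35964.
Remaining 8 whole minutes in the current block: 1800 + 7 × 1798 = 14386 frames.
Within the current minute: 23 × 30 + 12 − 2 = 700 (labels ;00/;01 skipped at this minute). Total = 35964 + 14386 + 700 = 51050.

51050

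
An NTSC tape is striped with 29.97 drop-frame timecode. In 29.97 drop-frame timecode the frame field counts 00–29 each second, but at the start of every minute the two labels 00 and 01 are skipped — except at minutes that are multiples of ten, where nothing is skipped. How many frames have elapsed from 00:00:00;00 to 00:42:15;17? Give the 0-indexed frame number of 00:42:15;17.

75991

Complete 10-minute blocks: 4, each 17982 frames → 71928.
Remaining 2 whole minutes in the current block: 1800 + 1 × 1798 = 3598 frames.
Within the current minute: 15 × 30 + 17 − 2 = 465 (labels ;00/;01 skipped at this minute). Total = 71928 + 3598 + 465 = 75991.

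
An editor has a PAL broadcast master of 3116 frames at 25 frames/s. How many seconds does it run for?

Running time = 3116 / (25) = 124.64 s.

124.64 seconds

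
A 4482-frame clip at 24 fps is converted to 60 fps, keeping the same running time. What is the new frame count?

11205 frames

Target frames = source frames × (target rate / source rate) = 4482 × (60)/(24) = 4482 × 5/2 = 11205.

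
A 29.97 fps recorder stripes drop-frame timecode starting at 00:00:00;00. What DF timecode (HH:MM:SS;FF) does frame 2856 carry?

Each 10-minute DF block holds 10 × 60 × 30 − 9 × 2 = 17982 frames. 2856 ÷ 17982 → 0 full blocks, remainder 2856.
Within the partial block the first minute is 1800 frames and each further minute 1798, so 1 further minute boundary passed. Total skipped labels = 18 × 0 + 2 × 1 = 2.
Non-drop label index = 2856 + 2 = 2858; at 30 labels/s that is 00:01:35:08, i.e. DF 00:01:35;08.

00:01:35;08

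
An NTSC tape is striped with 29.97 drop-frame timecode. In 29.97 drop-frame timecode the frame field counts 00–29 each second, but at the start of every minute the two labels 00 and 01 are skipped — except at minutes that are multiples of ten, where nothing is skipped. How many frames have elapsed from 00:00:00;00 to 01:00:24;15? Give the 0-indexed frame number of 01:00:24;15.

As if non-drop at 30 labels/s: (1 × 3600 + 0 × 60 + 24) × 30 + 15 = 108735.
Minute boundaries passed: 60; those not divisible by 10: 60 − 6 = 54; dropped labels = 2 × 54 = 108.
Actual frame index = 108735 − 108 = 108627.

108627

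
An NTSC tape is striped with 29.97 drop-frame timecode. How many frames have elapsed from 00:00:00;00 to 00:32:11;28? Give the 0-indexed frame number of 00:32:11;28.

Complete 10-minute blocks: 3, each 17982 frames → 53946.
Remaining 2 whole minutes in the current block: 1800 + 1 × 1798 = 3598 frames.
Within the current minute: 11 × 30 + 28 − 2 = 356 (labels ;00/;01 skipped at this minute). Total = 53946 + 3598 + 356 = 57900.

57900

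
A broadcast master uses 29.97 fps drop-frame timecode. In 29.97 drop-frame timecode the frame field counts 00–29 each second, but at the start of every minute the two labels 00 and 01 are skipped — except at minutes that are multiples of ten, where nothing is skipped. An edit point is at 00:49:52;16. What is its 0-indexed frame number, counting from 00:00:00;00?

As if non-drop at 30 labels/s: (0 × 3600 + 49 × 60 + 52) × 30 + 16 = 89776.
Minute boundaries passed: 49; those not divisible by 10: 49 − 4 = 45; dropped labels = 2 × 45 = 90.
Actual frame index = 89776 − 90 = 89686.

89686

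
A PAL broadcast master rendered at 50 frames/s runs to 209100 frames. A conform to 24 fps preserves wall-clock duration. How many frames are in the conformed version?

Target frames = source frames × (target rate / source rate) = 209100 × (24)/(50) = 209100 × 12/25 = 100368.

100368 frames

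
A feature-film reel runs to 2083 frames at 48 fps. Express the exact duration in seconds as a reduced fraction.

Running time = 2083 ÷ (48) = 2083 × 1/48 = 2083/48 s.

2083/48 seconds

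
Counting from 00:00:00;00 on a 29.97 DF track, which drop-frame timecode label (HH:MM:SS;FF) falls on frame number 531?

00:00:17;21

Ten DF minutes hold 17982 frames, so frame 531 lies in block 0 (frames 0–17981) with 531 frames into that block.
The block's first minute is 1800 frames and the rest 1798 each; 531 frames reaches minute 0, so 0 × 18 + 0 × 2 = 0 labels have been skipped so far.
Adding those back, label number 531 + 0 = 531 at 30 labels/s is 17 s + 21 f = 0 h 0 min 17 s frame 21, i.e. 00:00:17;21.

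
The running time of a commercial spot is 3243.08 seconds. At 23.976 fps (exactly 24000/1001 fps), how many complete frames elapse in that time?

77756 frames

Frames = 3243.08 × 24000/1001 = 77833920/1001 ≈ 77756.1638.
Complete frames: 77756.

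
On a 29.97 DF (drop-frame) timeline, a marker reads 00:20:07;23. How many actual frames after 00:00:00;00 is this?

36197

Complete 10-minute blocks: 2, each 17982 frames → 35964.
Remaining 0 whole minutes in the current block: 0 frames.
Within the current minute: 7 × 30 + 23 = 233. Total = 35964 + 0 + 233 = 36197.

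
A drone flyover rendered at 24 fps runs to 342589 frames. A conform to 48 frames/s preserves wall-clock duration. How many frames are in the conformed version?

Target frames = source frames × (target rate / source rate) = 342589 × (48)/(24) = 342589 × 2 = 685178.

685178 frames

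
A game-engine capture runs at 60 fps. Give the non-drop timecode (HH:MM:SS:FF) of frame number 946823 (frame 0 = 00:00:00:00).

04:23:00:23

946823 ÷ 60 = 15780 full seconds, remainder 23 frames.
15780 s = 4 h 23 min 0 s.
Timecode: 04:23:00:23.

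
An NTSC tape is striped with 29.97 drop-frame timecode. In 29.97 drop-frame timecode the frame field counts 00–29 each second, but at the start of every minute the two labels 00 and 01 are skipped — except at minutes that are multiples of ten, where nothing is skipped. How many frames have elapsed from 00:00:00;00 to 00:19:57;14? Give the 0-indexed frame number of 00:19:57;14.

As if non-drop at 30 labels/s: (0 × 3600 + 19 × 60 + 57) × 30 + 14 = 35924.
Minute boundaries passed: 19; those not divisible by 10: 19 − 1 = 18; dropped labels = 2 × 18 = 36.
Actual frame index = 35924 − 36 = 35888.

35888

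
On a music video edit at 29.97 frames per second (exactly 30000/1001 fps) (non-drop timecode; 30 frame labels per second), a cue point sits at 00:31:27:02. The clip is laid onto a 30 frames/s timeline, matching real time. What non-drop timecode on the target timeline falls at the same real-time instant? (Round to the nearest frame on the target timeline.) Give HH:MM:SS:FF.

00:31:28:29

Source frame index: (0×3600 + 31×60 + 27) × 30 + 2 = 56612.
Real time: 56612 / (30000/1001) = 14167153/7500 s.
Target frame: (14167153/7500) × (30) = 14167153/250 ≈ 56668.612 → 56669.
At 30 labels/s: frame 56669 → 00:31:28:29.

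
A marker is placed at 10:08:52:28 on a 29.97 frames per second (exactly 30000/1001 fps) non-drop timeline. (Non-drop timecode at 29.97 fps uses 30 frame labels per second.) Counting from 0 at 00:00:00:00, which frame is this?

Total seconds to the label: (10 × 3600 + 8 × 60 + 52) = 36532.
Frame index = 36532 × 30 + 28 = 1095988.

frame 1095988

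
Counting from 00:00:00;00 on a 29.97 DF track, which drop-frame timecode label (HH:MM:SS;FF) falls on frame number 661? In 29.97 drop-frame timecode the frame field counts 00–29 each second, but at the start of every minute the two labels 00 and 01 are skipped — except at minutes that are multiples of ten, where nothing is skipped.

Ten DF minutes hold 17982 frames, so frame 661 lies in block 0 (frames 0–17981) with 661 frames into that block.
The block's first minute is 1800 frames and the rest 1798 each; 661 frames reaches minute 0, so 0 × 18 + 0 × 2 = 0 labels have been skipped so far.
Adding those back, label number 661 + 0 = 661 at 30 labels/s is 22 s + 1 f = 0 h 0 min 22 s frame 1, i.e. 00:00:22;01.

00:00:22;01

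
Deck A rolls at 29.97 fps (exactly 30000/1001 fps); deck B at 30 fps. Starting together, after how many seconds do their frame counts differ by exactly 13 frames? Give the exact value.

The gap grows by |30 − 30000/1001| = 30/1001 frames per second.
Time for a 13-frame gap: 13 ÷ (30/1001) = 13013/30 s.

13013/30 seconds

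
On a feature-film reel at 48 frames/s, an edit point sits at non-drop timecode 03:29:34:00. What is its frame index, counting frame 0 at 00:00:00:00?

Total seconds to the label: (3 × 3600 + 29 × 60 + 34) = 12574.
Frame index = 12574 × 48 + 0 = 603552.

603552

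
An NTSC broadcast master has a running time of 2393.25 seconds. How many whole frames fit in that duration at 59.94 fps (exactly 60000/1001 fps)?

143451 frames

Frames = 2393.25 × 60000/1001 = 143595000/1001 ≈ 143451.5485.
Complete frames: 143451.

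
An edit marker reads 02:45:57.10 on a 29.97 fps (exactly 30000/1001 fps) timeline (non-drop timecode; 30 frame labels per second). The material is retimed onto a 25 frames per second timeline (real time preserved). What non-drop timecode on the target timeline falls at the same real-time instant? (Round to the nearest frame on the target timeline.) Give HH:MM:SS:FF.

02:46:07:07

Source frame index: (2×3600 + 45×60 + 57) × 30 + 10 = 298720.
Real time: 298720 / (30000/1001) = 3737734/375 s.
Target frame: (3737734/375) × (25) = 3737734/15 ≈ 249182.267 → 249182.
At 25 labels/s: frame 249182 → 02:46:07:07.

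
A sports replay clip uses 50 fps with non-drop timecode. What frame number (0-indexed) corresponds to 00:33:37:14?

frame 100864

Total seconds to the label: (0 × 3600 + 33 × 60 + 37) = 2017.
Frame index = 2017 × 50 + 14 = 100864.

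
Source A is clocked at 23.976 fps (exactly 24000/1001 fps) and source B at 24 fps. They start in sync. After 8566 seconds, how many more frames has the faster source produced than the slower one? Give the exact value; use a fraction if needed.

205584/1001 frames

A emits 24000/1001 × 8566 = 205584000/1001 frames; B emits 24 × 8566 = 205584.
Difference = 205584/1001 frames (≈ 205.3786); B is ahead of A.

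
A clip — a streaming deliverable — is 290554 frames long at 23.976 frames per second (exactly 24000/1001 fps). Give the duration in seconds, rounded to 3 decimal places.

12118.523 seconds

Running time = 290554 × 1001/24000 = 145422277/12000 s ≈ 12118.523 s.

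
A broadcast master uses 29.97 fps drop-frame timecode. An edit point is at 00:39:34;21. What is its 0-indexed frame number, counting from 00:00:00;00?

Complete 10-minute blocks: 3, each 17982 frames → 53946.
Remaining 9 whole minutes in the current block: 1800 + 8 × 1798 = 16184 frames.
Within the current minute: 34 × 30 + 21 − 2 = 1039 (labels ;00/;01 skipped at this minute). Total = 53946 + 16184 + 1039 = 71169.

71169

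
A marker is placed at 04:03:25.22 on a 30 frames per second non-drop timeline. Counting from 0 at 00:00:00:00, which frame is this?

Total seconds to the label: (4 × 3600 + 3 × 60 + 25) = 14605.
Frame index = 14605 × 30 + 22 = 438172.

438172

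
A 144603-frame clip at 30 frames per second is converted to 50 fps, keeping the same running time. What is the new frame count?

241005 frames

Frames at target rate = 144603 × (50) / (30) = 241005.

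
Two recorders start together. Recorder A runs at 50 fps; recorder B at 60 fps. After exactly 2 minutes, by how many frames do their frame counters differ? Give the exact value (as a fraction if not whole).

2 min = 120 s.
A emits 50 × 120 = 6000 frames; B emits 60 × 120 = 7200.
Difference = 1200 frames; B is ahead of A.

1200 frames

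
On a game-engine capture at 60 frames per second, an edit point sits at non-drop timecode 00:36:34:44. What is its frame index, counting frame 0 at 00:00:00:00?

131684

Total seconds to the label: (0 × 3600 + 36 × 60 + 34) = 2194.
Frame index = 2194 × 60 + 44 = 131684.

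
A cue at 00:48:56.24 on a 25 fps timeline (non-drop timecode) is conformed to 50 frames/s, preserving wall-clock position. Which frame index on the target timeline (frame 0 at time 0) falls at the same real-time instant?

Source frame index: (0×3600 + 48×60 + 56) × 25 + 24 = 73424.
Real time: 73424 / (25) = 73424/25 s.
Target frame: (73424/25) × (50) = 146848.

frame 146848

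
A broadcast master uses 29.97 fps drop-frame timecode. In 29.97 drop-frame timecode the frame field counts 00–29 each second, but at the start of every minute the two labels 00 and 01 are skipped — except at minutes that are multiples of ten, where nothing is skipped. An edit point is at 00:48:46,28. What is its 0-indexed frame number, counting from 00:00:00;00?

87720

Complete 10-minute blocks: 4, each 17982 frames → 71928.
Remaining 8 whole minutes in the current block: 1800 + 7 × 1798 = 14386 frames.
Within the current minute: 46 × 30 + 28 − 2 = 1406 (labels ;00/;01 skipped at this minute). Total = 71928 + 14386 + 1406 = 87720.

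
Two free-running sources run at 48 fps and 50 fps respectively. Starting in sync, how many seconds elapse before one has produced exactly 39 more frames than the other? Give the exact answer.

The gap grows by |50 − 48| = 2 frames per second.
Time for a 39-frame gap: 39 ÷ (2) = 19.5 s.

19.5 seconds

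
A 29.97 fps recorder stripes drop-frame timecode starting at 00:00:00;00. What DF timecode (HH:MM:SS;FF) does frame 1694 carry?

00:00:56;14

Each 10-minute DF block holds 10 × 60 × 30 − 9 × 2 = 17982 frames. 1694 ÷ 17982 → 0 full blocks, remainder 1694.
Within the partial block the first minute is 1800 frames and each further minute 1798, so 0 further minute boundaries passed. Total skipped labels = 18 × 0 + 2 × 0 = 0.
Non-drop label index = 1694 + 0 = 1694; at 30 labels/s that is 00:00:56:14, i.e. DF 00:00:56;14.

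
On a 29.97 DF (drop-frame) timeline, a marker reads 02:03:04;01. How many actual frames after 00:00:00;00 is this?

As if non-drop at 30 labels/s: (2 × 3600 + 3 × 60 + 4) × 30 + 1 = 221521.
Minute boundaries passed: 123; those not divisible by 10: 123 − 12 = 111; dropped labels = 2 × 111 = 222.
Actual frame index = 221521 − 222 = 221299.

221299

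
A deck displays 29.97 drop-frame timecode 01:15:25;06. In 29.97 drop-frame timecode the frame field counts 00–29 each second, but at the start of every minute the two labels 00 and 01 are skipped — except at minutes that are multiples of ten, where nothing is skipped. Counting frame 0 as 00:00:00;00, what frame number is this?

135620

Complete 10-minute blocks: 7, each 17982 frames → 125874.
Remaining 5 whole minutes in the current block: 1800 + 4 × 1798 = 8992 frames.
Within the current minute: 25 × 30 + 6 − 2 = 754 (labels ;00/;01 skipped at this minute). Total = 125874 + 8992 + 754 = 135620.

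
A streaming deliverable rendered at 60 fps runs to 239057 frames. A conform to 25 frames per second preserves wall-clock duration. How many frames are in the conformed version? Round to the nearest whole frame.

99607 frames

Frames at target rate = 239057 × (25) / (60) = 1195285/12 ≈ 99607.083.
Nearest whole frame: 99607.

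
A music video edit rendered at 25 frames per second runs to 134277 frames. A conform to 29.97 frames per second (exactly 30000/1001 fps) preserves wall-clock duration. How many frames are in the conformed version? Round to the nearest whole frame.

Frames at target rate = 134277 × (30000/1001) / (25) = 1126800/7 ≈ 160971.429.
Nearest whole frame: 160971.

160971 frames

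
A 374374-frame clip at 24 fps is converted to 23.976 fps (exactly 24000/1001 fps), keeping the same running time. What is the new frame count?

374000 frames

Target frames = source frames × (target rate / source rate) = 374374 × (24000/1001)/(24) = 374374 × 1000/1001 = 374000.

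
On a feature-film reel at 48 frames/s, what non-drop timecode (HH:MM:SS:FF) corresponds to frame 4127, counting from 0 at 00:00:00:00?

4127 ÷ 48 = 85 full seconds, remainder 47 frames.
85 s = 0 h 1 min 25 s.
Timecode: 00:01:25:47.

00:01:25:47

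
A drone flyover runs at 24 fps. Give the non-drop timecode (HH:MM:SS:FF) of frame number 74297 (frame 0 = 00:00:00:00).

74297 ÷ 24 = 3095 full seconds, remainder 17 frames.
3095 s = 0 h 51 min 35 s.
Timecode: 00:51:35:17.

00:51:35:17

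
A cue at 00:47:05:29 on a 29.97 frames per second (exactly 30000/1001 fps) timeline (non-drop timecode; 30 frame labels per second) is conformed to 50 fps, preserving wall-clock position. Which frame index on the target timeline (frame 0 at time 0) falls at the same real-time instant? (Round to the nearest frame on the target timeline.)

Source frame index: (0×3600 + 47×60 + 5) × 30 + 29 = 84779.
Real time: 84779 / (30000/1001) = 84863779/30000 s.
Target frame: (84863779/30000) × (50) = 84863779/600 ≈ 141439.632 → 141440.

frame 141440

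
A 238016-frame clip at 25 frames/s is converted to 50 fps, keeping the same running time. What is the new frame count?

476032 frames

Target frames = source frames × (target rate / source rate) = 238016 × (50)/(25) = 238016 × 2 = 476032.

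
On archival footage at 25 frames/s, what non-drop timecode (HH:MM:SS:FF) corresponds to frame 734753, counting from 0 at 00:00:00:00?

08:09:50:03

734753 ÷ 25 = 29390 full seconds, remainder 3 frames.
29390 s = 8 h 9 min 50 s.
Timecode: 08:09:50:03.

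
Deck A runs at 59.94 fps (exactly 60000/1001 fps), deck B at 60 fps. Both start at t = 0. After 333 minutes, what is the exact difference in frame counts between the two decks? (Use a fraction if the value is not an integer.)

333 min = 19980 s.
A emits 60000/1001 × 19980 = 1198800000/1001 frames; B emits 60 × 19980 = 1198800.
Difference = 1198800/1001 frames (≈ 1197.6024); B is ahead of A.

1198800/1001 frames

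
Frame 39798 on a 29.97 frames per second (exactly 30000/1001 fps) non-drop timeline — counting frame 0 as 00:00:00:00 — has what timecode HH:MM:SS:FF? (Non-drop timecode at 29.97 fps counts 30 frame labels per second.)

00:22:06:18

39798 ÷ 30 = 1326 full seconds, remainder 18 frames.
1326 s = 0 h 22 min 6 s.
Timecode: 00:22:06:18.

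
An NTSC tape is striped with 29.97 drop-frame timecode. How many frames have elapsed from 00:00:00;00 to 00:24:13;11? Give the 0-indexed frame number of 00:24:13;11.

As if non-drop at 30 labels/s: (0 × 3600 + 24 × 60 + 13) × 30 + 11 = 43601.
Minute boundaries passed: 24; those not divisible by 10: 24 − 2 = 22; dropped labels = 2 × 22 = 44.
Actual frame index = 43601 − 44 = 43557.

43557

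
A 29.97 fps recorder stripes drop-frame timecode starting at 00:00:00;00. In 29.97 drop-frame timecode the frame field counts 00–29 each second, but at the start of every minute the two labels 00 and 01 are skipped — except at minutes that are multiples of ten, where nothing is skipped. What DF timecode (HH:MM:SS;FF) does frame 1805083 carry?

16:43:49;19

Ten DF minutes hold 17982 frames, so frame 1805083 lies in block 100 (frames 1798200–1816181) with 6883 frames into that block.
The block's first minute is 1800 frames and the rest 1798 each; 6883 frames reaches minute 3, so 100 × 18 + 3 × 2 = 1806 labels have been skipped so far.
Adding those back, label number 1805083 + 1806 = 1806889 at 30 labels/s is 60229 s + 19 f = 16 h 43 min 49 s frame 19, i.e. 16:43:49;19.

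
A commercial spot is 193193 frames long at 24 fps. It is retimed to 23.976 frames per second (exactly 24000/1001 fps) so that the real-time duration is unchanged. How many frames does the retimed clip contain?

193000 frames

Target frames = source frames × (target rate / source rate) = 193193 × (24000/1001)/(24) = 193193 × 1000/1001 = 193000.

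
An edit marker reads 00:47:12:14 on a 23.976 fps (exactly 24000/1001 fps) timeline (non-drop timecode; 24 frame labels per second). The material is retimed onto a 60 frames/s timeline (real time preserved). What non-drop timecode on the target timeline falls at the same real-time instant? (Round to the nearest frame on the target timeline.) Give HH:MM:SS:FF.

00:47:15:25

Source frame index: (0×3600 + 47×60 + 12) × 24 + 14 = 67982.
Real time: 67982 / (24000/1001) = 34024991/12000 s.
Target frame: (34024991/12000) × (60) = 34024991/200 ≈ 170124.955 → 170125.
At 60 labels/s: frame 170125 → 00:47:15:25.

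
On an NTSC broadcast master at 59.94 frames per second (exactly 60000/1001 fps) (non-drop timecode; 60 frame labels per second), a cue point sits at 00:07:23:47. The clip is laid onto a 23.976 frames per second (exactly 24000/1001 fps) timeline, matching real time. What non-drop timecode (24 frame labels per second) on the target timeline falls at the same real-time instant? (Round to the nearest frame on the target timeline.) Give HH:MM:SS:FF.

Source frame index: (0×3600 + 7×60 + 23) × 60 + 47 = 26627.
Real time: 26627 / (60000/1001) = 26653627/60000 s.
Target frame: (26653627/60000) × (24000/1001) = 53254/5 ≈ 10650.800 → 10651.
At 24 labels/s: frame 10651 → 00:07:23:19.

00:07:23:19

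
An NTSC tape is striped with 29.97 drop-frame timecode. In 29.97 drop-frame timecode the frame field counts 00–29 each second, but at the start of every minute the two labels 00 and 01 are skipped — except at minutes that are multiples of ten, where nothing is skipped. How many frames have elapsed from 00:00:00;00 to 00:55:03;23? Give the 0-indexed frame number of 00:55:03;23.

As if non-drop at 30 labels/s: (0 × 3600 + 55 × 60 + 3) × 30 + 23 = 99113.
Minute boundaries passed: 55; those not divisible by 10: 55 − 5 = 50; dropped labels = 2 × 50 = 100.
Actual frame index = 99113 − 100 = 99013.

99013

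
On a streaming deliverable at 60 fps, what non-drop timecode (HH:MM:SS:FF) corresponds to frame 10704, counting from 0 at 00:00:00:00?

00:02:58:24

10704 ÷ 60 = 178 full seconds, remainder 24 frames.
178 s = 0 h 2 min 58 s.
Timecode: 00:02:58:24.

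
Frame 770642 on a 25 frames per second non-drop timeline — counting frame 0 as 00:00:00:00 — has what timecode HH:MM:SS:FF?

08:33:45:17

770642 ÷ 25 = 30825 full seconds, remainder 17 frames.
30825 s = 8 h 33 min 45 s.
Timecode: 08:33:45:17.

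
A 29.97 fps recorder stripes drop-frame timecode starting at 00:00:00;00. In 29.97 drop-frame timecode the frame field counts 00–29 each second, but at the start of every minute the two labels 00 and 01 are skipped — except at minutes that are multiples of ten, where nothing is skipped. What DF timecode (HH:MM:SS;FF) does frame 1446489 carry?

13:24:24;17

Each 10-minute DF block holds 10 × 60 × 30 − 9 × 2 = 17982 frames. 1446489 ÷ 17982 → 80 full blocks, remainder 7929.
Within the partial block the first minute is 1800 frames and each further minute 1798, so 4 further minute boundaries passed. Total skipped labels = 18 × 80 + 2 × 4 = 1448.
Non-drop label index = 1446489 + 1448 = 1447937; at 30 labels/s that is 13:24:24:17, i.e. DF 13:24:24;17.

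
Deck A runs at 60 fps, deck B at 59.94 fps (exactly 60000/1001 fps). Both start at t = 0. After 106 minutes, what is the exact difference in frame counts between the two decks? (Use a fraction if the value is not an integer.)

381600/1001 frames

106 min = 6360 s.
A emits 60 × 6360 = 381600 frames; B emits 60000/1001 × 6360 = 381600000/1001.
Difference = 381600/1001 frames (≈ 381.2188); B is behind A.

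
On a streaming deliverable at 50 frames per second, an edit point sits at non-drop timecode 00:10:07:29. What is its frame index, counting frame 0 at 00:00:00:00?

frame 30379

Total seconds to the label: (0 × 3600 + 10 × 60 + 7) = 607.
Frame index = 607 × 50 + 29 = 30379.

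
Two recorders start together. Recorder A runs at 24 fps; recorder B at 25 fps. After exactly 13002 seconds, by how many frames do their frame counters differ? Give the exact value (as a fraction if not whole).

13002 frames

A emits 24 × 13002 = 312048 frames; B emits 25 × 13002 = 325050.
Difference = 13002 frames; B is ahead of A.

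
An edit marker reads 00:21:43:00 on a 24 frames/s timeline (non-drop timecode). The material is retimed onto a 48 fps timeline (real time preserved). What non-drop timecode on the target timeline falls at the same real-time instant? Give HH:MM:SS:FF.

00:21:43:00

Source frame index: (0×3600 + 21×60 + 43) × 24 + 0 = 31272.
Real time: 31272 / (24) = 1303 s.
Target frame: (1303) × (48) = 62544.
At 48 labels/s: frame 62544 → 00:21:43:00.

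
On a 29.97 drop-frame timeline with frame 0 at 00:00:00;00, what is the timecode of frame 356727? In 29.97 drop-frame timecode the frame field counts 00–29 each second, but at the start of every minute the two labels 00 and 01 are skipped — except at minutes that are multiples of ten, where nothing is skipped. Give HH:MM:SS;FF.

03:18:22;25

Ten DF minutes hold 17982 frames, so frame 356727 lies in block 19 (frames 341658–359639) with 15069 frames into that block.
The block's first minute is 1800 frames and the rest 1798 each; 15069 frames reaches minute 8, so 19 × 18 + 8 × 2 = 358 labels have been skipped so far.
Adding those back, label number 356727 + 358 = 357085 at 30 labels/s is 11902 s + 25 f = 3 h 18 min 22 s frame 25, i.e. 03:18:22;25.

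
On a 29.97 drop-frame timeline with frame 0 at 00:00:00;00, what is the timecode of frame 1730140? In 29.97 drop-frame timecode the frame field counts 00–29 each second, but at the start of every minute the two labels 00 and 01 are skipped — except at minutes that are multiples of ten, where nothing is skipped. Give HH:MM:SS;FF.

16:02:09;02

Ten DF minutes hold 17982 frames, so frame 1730140 lies in block 96 (frames 1726272–1744253) with 3868 frames into that block.
The block's first minute is 1800 frames and the rest 1798 each; 3868 frames reaches minute 2, so 96 × 18 + 2 × 2 = 1732 labels have been skipped so far.
Adding those back, label number 1730140 + 1732 = 1731872 at 30 labels/s is 57729 s + 2 f = 16 h 2 min 9 s frame 2, i.e. 16:02:09;02.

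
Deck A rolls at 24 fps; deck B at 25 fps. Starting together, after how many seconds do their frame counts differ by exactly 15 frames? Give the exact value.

The gap grows by |25 − 24| = 1 frame per second.
Time for a 15-frame gap: 15 ÷ (1) = 15 s.

15 seconds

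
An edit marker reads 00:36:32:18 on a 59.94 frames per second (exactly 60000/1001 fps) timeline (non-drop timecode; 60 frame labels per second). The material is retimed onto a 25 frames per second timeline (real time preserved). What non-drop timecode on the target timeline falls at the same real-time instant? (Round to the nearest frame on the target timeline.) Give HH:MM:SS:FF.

00:36:34:12

Source frame index: (0×3600 + 36×60 + 32) × 60 + 18 = 131538.
Real time: 131538 / (60000/1001) = 21944923/10000 s.
Target frame: (21944923/10000) × (25) = 21944923/400 ≈ 54862.308 → 54862.
At 25 labels/s: frame 54862 → 00:36:34:12.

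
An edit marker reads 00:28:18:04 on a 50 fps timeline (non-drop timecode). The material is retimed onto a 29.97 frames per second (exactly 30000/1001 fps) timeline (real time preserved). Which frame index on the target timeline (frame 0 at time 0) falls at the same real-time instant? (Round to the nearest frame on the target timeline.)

frame 50892

Source frame index: (0×3600 + 28×60 + 18) × 50 + 4 = 84904.
Real time: 84904 / (50) = 42452/25 s.
Target frame: (42452/25) × (30000/1001) = 50942400/1001 ≈ 50891.508 → 50892.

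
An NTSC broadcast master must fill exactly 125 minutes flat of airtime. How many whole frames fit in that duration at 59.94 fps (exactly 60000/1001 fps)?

449550 frames

125 min = 7500 s.
Frames = 7500 × 60000/1001 = 450000000/1001 ≈ 449550.4496.
Complete frames: 449550.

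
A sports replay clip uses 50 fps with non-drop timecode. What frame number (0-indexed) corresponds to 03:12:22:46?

Total seconds to the label: (3 × 3600 + 12 × 60 + 22) = 11542.
Frame index = 11542 × 50 + 46 = 577146.

frame 577146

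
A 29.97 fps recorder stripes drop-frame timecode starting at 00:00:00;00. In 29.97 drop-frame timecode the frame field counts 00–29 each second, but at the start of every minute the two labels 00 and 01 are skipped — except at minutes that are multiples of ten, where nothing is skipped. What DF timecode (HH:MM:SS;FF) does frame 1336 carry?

00:00:44;16

Each 10-minute DF block holds 10 × 60 × 30 − 9 × 2 = 17982 frames. 1336 ÷ 17982 → 0 full blocks, remainder 1336.
Within the partial block the first minute is 1800 frames and each further minute 1798, so 0 further minute boundaries passed. Total skipped labels = 18 × 0 + 2 × 0 = 0.
Non-drop label index = 1336 + 0 = 1336; at 30 labels/s that is 00:00:44:16, i.e. DF 00:00:44;16.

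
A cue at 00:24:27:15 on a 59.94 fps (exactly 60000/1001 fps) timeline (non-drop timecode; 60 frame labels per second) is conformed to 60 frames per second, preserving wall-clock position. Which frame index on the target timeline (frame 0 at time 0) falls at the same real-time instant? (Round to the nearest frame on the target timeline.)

Source frame index: (0×3600 + 24×60 + 27) × 60 + 15 = 88035.
Real time: 88035 / (60000/1001) = 5874869/4000 s.
Target frame: (5874869/4000) × (60) = 17624607/200 ≈ 88123.035 → 88123.

frame 88123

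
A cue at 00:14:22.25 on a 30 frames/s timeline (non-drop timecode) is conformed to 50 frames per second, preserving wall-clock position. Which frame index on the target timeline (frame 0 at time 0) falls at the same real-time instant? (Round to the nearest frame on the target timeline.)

frame 43142

Source frame index: (0×3600 + 14×60 + 22) × 30 + 25 = 25885.
Real time: 25885 / (30) = 5177/6 s.
Target frame: (5177/6) × (50) = 129425/3 ≈ 43141.667 → 43142.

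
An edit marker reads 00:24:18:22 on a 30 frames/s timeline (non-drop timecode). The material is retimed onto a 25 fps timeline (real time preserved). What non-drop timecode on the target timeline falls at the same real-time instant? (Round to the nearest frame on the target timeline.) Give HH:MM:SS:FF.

Source frame index: (0×3600 + 24×60 + 18) × 30 + 22 = 43762.
Real time: 43762 / (30) = 21881/15 s.
Target frame: (21881/15) × (25) = 109405/3 ≈ 36468.333 → 36468.
At 25 labels/s: frame 36468 → 00:24:18:18.

00:24:18:18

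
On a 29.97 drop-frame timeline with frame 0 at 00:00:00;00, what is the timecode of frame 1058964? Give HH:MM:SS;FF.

09:48:54;04

Ten DF minutes hold 17982 frames, so frame 1058964 lies in block 58 (frames 1042956–1060937) with 16008 frames into that block.
The block's first minute is 1800 frames and the rest 1798 each; 16008 frames reaches minute 8, so 58 × 18 + 8 × 2 = 1060 labels have been skipped so far.
Adding those back, label number 1058964 + 1060 = 1060024 at 30 labels/s is 35334 s + 4 f = 9 h 48 min 54 s frame 4, i.e. 09:48:54;04.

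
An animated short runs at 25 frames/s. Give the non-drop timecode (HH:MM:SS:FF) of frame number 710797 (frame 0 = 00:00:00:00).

07:53:51:22

710797 ÷ 25 = 28431 full seconds, remainder 22 frames.
28431 s = 7 h 53 min 51 s.
Timecode: 07:53:51:22.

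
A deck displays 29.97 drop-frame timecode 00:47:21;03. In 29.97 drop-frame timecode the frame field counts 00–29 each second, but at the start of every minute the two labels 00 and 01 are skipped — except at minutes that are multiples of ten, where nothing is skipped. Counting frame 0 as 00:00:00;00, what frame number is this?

85147

Complete 10-minute blocks: 4, each 17982 frames → 71928.
Remaining 7 whole minutes in the current block: 1800 + 6 × 1798 = 12588 frames.
Within the current minute: 21 × 30 + 3 − 2 = 631 (labels ;00/;01 skipped at this minute). Total = 71928 + 12588 + 631 = 85147.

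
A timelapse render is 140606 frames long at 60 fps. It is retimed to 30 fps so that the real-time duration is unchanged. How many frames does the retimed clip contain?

70303 frames

Target frames = source frames × (target rate / source rate) = 140606 × (30)/(60) = 140606 × 1/2 = 70303.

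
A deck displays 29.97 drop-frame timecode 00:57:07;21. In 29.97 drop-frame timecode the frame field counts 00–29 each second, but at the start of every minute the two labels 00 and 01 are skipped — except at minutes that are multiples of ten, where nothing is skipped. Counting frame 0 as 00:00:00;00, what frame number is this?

102727

As if non-drop at 30 labels/s: (0 × 3600 + 57 × 60 + 7) × 30 + 21 = 102831.
Minute boundaries passed: 57; those not divisible by 10: 57 − 5 = 52; dropped labels = 2 × 52 = 104.
Actual frame index = 102831 − 104 = 102727.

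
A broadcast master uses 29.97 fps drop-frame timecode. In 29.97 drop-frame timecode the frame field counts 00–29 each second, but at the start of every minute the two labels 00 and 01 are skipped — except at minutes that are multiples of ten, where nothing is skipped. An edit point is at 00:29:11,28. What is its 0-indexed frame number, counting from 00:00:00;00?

52504

Complete 10-minute blocks: 2, each 17982 frames → 35964.
Remaining 9 whole minutes in the current block: 1800 + 8 × 1798 = 16184 frames.
Within the current minute: 11 × 30 + 28 − 2 = 356 (labels ;00/;01 skipped at this minute). Total = 35964 + 16184 + 356 = 52504.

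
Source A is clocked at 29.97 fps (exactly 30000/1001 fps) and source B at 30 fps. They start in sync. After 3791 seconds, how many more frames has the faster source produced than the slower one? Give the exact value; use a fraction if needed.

A emits 30000/1001 × 3791 = 113730000/1001 frames; B emits 30 × 3791 = 113730.
Difference = 113730/1001 frames (≈ 113.6164); B is ahead of A.

113730/1001 frames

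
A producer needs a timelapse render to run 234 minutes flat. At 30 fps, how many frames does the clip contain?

421200 frames

234 min = 14040 s.
Frames = 14040 × 30 = 421200.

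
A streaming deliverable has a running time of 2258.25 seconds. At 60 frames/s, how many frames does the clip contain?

135495 frames

Frames = 2258.25 × 60 = 135495.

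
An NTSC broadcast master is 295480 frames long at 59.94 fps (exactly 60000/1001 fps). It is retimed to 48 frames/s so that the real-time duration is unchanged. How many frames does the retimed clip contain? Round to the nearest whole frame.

236620 frames

Frames at target rate = 295480 × (48) / (60000/1001) = 29577548/125 ≈ 236620.384.
Nearest whole frame: 236620.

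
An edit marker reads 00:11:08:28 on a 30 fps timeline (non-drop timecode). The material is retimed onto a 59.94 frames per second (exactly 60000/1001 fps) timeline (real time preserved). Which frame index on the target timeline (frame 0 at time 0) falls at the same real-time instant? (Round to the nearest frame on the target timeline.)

frame 40096

Source frame index: (0×3600 + 11×60 + 8) × 30 + 28 = 20068.
Real time: 20068 / (30) = 10034/15 s.
Target frame: (10034/15) × (60000/1001) = 40136000/1001 ≈ 40095.904 → 40096.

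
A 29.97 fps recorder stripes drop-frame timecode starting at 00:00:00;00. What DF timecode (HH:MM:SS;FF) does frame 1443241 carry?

13:22:36;05

Each 10-minute DF block holds 10 × 60 × 30 − 9 × 2 = 17982 frames. 1443241 ÷ 17982 → 80 full blocks, remainder 4681.
Within the partial block the first minute is 1800 frames and each further minute 1798, so 2 further minute boundaries passed. Total skipped labels = 18 × 80 + 2 × 2 = 1444.
Non-drop label index = 1443241 + 1444 = 1444685; at 30 labels/s that is 13:22:36:05, i.e. DF 13:22:36;05.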